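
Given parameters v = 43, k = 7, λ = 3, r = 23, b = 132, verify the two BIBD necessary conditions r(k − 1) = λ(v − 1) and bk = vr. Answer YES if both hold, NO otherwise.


Condition (i): r(k − 1) = 23·6 = 138; λ(v − 1) = 3·42 = 126. Match? NO.
Condition (ii): bk = 132·7 = 924; vr = 43·23 = 989. Match? NO.
Both conditions hold? NO.

NO


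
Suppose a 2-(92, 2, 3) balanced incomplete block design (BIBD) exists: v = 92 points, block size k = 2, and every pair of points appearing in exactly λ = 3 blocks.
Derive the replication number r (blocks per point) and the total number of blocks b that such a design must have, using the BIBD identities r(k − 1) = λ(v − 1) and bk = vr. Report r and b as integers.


Any 2-(v, k, λ) BIBD satisfies two necessary conditions:
  (i)  Each point sits in r blocks, and counting incidences through any fixed point gives r(k − 1) = λ(v − 1), so r = λ(v − 1)/(k − 1).
  (ii) Total incidences bk = vr, so b = vr/k.
Step 1: r = λ(v − 1)/(k − 1) = 3·(92 − 1)/(2 − 1) = 3·91/1 = 273/1 = 273.
Step 2: b = vr/k = 92·273/2 = 25116/2 = 12558.
Check integrality: r = 273 ∈ Z ✓, b = 12558 ∈ Z ✓.
(These identities are necessary conditions: they determine r and b for any design with these parameters, but do not by themselves prove that one exists.)

r = 273, b = 12558.


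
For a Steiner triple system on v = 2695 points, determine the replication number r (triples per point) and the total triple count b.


An STS(v) is a 2-(v, 3, 1) BIBD: block size k = 3, λ = 1.
Replication: r(k − 1) = λ(v − 1) ⇒ r·2 = 2695 − 1 = 2694 ⇒ r = 1347.
Block count: b = v(v − 1)/6 = 2695·2694/6 = 7260330/6 = 1210055.
(Check via bk = vr: 1210055·3 = 3630165 = 2695·1347 = 3630165 ✓.)

r = 1347, b = 1210055.


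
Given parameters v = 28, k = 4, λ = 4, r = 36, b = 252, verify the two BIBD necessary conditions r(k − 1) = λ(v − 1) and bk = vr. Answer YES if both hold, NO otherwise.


Condition (i): r(k − 1) = 36·3 = 108; λ(v − 1) = 4·27 = 108. Match? YES.
Condition (ii): bk = 252·4 = 1008; vr = 28·36 = 1008. Match? YES.
Both conditions hold? YES.

YES


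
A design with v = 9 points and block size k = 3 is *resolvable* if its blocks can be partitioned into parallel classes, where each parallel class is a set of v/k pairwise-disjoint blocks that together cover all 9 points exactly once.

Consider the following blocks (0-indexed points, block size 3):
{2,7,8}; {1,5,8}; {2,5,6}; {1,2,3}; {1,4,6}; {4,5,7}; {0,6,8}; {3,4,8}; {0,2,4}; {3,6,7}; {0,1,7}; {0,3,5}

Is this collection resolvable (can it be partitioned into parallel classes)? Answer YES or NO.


v = 9, block size k = 3, number of blocks = 12.
For resolvability, blocks must partition into parallel classes of size v/k = 3.
Total blocks must therefore be a multiple of 3: 12 = 3·4 + 0 ⇒ divisible ✓.
Greedy packing gives 4 candidate class(es). Each should be a full parallel class (size 3, covers all 9 points).
  Class 1 (3 blocks): {2,7,8}; {1,4,6}; {0,3,5}. Points covered: [0, 1, 2, 3, 4, 5, 6, 7, 8].
  Class 2 (3 blocks): {1,5,8}; {0,2,4}; {3,6,7}. Points covered: [0, 1, 2, 3, 4, 5, 6, 7, 8].
  Class 3 (3 blocks): {2,5,6}; {3,4,8}; {0,1,7}. Points covered: [0, 1, 2, 3, 4, 5, 6, 7, 8].
  Class 4 (3 blocks): {1,2,3}; {4,5,7}; {0,6,8}. Points covered: [0, 1, 2, 3, 4, 5, 6, 7, 8].
All classes full (size 3)? YES. All classes cover every point? YES.
Resolvable? YES.

YES


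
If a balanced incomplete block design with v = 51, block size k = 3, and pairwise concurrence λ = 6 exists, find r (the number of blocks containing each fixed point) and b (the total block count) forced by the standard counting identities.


Any 2-(v, k, λ) BIBD satisfies two necessary conditions:
  (i)  Each point sits in r blocks, and counting incidences through any fixed point gives r(k − 1) = λ(v − 1), so r = λ(v − 1)/(k − 1).
  (ii) Total incidences bk = vr, so b = vr/k.
Step 1: r = λ(v − 1)/(k − 1) = 6·(51 − 1)/(3 − 1) = 6·50/2 = 300/2 = 150.
Step 2: b = vr/k = 51·150/3 = 7650/3 = 2550.
Check integrality: r = 150 ∈ Z ✓, b = 2550 ∈ Z ✓.
(These identities are necessary conditions: they determine r and b for any design with these parameters, but do not by themselves prove that one exists.)

r = 150, b = 2550.


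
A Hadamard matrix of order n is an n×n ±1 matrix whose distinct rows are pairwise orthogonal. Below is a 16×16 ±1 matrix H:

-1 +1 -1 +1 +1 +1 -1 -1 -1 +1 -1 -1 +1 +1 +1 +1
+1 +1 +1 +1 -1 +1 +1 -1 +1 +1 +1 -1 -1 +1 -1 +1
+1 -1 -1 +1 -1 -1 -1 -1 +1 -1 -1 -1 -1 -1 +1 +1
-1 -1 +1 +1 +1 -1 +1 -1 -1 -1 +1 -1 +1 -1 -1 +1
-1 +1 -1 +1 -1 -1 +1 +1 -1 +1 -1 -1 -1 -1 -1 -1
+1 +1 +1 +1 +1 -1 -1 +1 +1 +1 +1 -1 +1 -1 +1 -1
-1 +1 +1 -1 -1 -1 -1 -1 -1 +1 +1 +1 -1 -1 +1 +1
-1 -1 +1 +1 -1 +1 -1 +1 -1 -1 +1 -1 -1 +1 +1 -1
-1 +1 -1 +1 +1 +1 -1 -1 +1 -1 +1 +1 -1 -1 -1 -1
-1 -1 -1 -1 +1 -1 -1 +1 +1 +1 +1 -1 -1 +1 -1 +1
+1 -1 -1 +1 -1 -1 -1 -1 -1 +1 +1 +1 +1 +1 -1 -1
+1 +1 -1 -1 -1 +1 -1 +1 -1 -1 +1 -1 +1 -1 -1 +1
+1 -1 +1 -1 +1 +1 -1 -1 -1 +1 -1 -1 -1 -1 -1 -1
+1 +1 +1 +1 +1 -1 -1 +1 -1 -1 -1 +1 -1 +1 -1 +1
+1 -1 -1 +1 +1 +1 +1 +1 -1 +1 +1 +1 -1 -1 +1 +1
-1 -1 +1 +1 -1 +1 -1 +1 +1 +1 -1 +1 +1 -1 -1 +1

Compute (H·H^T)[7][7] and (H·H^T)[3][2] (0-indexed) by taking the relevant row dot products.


Row 2 of H: [1, -1, -1, 1, -1, -1, -1, -1, 1, -1, -1, -1, -1, -1, 1, 1].
Row 3 of H: [-1, -1, 1, 1, 1, -1, 1, -1, -1, -1, 1, -1, 1, -1, -1, 1].
Row 7 of H: [-1, -1, 1, 1, -1, 1, -1, 1, -1, -1, 1, -1, -1, 1, 1, -1].
(H·H^T)[7][7] = Σ_j H[7][j]·H[7][j] = (-1)² + (-1)² + (1)² + (1)² + (-1)² + (1)² + (-1)² + (1)² + (-1)² + (-1)² + (1)² + (-1)² + (-1)² + (1)² + (1)² + (-1)² = 1 + 1 + 1 + 1 + 1 + 1 + 1 + 1 + 1 + 1 + 1 + 1 + 1 + 1 + 1 + 1 = 16.
(H·H^T)[3][2] = Σ_j H[3][j]·H[2][j] = (-1)·(1) + (-1)·(-1) + (1)·(-1) + (1)·(1) + (1)·(-1) + (-1)·(-1) + (1)·(-1) + (-1)·(-1) + (-1)·(1) + (-1)·(-1) + (1)·(-1) + (-1)·(-1) + (1)·(-1) + (-1)·(-1) + (-1)·(1) + (1)·(1) = -1 + 1 + -1 + 1 + -1 + 1 + -1 + 1 + -1 + 1 + -1 + 1 + -1 + 1 + -1 + 1 = 0.
So rows 3 and 2 are orthogonal; the diagonal entry equals n = 16.

(7,7) entry = 16; (3,2) entry = 0.


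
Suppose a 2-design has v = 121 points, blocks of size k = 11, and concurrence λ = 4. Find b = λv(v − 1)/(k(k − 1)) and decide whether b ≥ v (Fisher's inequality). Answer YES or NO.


b = λv(v − 1)/(k(k − 1)) = 4·121·120/(11·10) = 58080/110 = 528.
Compare with v = 121: b ≥ v, so Fisher's inequality holds.

YES


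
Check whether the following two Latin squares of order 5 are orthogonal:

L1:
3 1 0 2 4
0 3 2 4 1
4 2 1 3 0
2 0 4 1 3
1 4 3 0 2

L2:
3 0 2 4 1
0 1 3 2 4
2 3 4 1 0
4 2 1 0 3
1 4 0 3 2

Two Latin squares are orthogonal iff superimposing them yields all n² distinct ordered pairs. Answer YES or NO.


Form the n² = 25 superimposed pairs (L1[i][j], L2[i][j]), row by row (rows and columns indexed from 0):
row 0: (3,3) (1,0) (0,2) (2,4) (4,1)
row 1: (0,0) (3,1) (2,3) (4,2) (1,4)
row 2: (4,2) (2,3) (1,4) (3,1) (0,0)
row 3: (2,4) (0,2) (4,1) (1,0) (3,3)
row 4: (1,1) (4,4) (3,0) (0,3) (2,2)
Orthogonality requires all 25 pairs distinct.
But the pair (4,2) repeats: cell (1,3) has L1 = 4, L2 = 2, and cell (2,0) has L1 = 4, L2 = 2.
A repeated pair means some other pair never occurs (only 15 distinct pairs out of 25), so the squares are not orthogonal.
Conclusion: NO.

NO


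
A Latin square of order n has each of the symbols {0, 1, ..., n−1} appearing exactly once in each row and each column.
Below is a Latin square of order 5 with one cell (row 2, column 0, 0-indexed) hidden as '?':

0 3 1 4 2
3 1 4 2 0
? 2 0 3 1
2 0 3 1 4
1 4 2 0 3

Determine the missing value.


Row 2 contains symbols [0, 1, 2, 3] — missing [4].
Column 0 contains symbols [0, 1, 2, 3] — missing [4].
The missing symbol must appear in both missing sets; intersection = [4].
Therefore the hidden value is 4.

Missing value = 4.


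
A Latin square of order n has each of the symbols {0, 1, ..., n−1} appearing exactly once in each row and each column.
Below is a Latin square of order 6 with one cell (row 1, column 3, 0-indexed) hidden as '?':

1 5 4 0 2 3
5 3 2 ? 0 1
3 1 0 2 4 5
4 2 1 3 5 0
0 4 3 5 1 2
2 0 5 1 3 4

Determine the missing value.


Row 1 contains symbols [0, 1, 2, 3, 5] — missing [4].
Column 3 contains symbols [0, 1, 2, 3, 5] — missing [4].
The missing symbol must appear in both missing sets; intersection = [4].
Therefore the hidden value is 4.

Missing value = 4.


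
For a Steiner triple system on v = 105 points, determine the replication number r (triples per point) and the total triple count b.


An STS(v) is a 2-(v, 3, 1) BIBD: block size k = 3, λ = 1.
Replication: r(k − 1) = λ(v − 1) ⇒ r·2 = 105 − 1 = 104 ⇒ r = 52.
Block count: b = v(v − 1)/6 = 105·104/6 = 10920/6 = 1820.
(Check via bk = vr: 1820·3 = 5460 = 105·52 = 5460 ✓.)

r = 52, b = 1820.


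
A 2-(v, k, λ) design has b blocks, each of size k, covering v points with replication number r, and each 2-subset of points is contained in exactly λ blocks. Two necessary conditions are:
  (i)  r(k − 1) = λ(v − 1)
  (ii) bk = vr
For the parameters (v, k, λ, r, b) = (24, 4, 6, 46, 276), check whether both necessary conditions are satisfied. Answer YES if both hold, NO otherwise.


Condition (i): r(k − 1) = 46·3 = 138; λ(v − 1) = 6·23 = 138. Match? YES.
Condition (ii): bk = 276·4 = 1104; vr = 24·46 = 1104. Match? YES.
Both conditions hold? YES.

YES


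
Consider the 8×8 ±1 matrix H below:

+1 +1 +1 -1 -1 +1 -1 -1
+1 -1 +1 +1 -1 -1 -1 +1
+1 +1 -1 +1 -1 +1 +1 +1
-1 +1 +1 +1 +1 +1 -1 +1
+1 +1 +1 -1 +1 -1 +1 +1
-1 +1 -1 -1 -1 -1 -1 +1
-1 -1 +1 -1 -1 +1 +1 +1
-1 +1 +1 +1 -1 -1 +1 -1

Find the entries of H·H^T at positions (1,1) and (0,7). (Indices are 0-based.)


Row 0 of H: [1, 1, 1, -1, -1, 1, -1, -1].
Row 1 of H: [1, -1, 1, 1, -1, -1, -1, 1].
Row 7 of H: [-1, 1, 1, 1, -1, -1, 1, -1].
(H·H^T)[1][1] = Σ_j H[1][j]·H[1][j] = (1)² + (-1)² + (1)² + (1)² + (-1)² + (-1)² + (-1)² + (1)² = 1 + 1 + 1 + 1 + 1 + 1 + 1 + 1 = 8.
(H·H^T)[0][7] = Σ_j H[0][j]·H[7][j] = (1)·(-1) + (1)·(1) + (1)·(1) + (-1)·(1) + (-1)·(-1) + (1)·(-1) + (-1)·(1) + (-1)·(-1) = -1 + 1 + 1 + -1 + 1 + -1 + -1 + 1 = 0.
So rows 0 and 7 are orthogonal; the diagonal entry equals n = 8.

(1,1) entry = 8; (0,7) entry = 0.


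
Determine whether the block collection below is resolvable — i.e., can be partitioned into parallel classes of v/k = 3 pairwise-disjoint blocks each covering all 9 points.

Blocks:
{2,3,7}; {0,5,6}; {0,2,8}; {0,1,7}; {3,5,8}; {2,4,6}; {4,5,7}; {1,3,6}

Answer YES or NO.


v = 9, block size k = 3, number of blocks = 8.
For resolvability, blocks must partition into parallel classes of size v/k = 3.
Total blocks must therefore be a multiple of 3: 8 = 3·2 + 2 ⇒ not divisible ✗.
Resolvable? NO.

NO


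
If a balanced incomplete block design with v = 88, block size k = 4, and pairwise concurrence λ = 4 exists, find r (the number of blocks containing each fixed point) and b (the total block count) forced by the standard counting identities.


Any 2-(v, k, λ) BIBD satisfies two necessary conditions:
  (i)  Each point sits in r blocks, and counting incidences through any fixed point gives r(k − 1) = λ(v − 1), so r = λ(v − 1)/(k − 1).
  (ii) Total incidences bk = vr, so b = vr/k.
Step 1: r = λ(v − 1)/(k − 1) = 4·(88 − 1)/(4 − 1) = 4·87/3 = 348/3 = 116.
Step 2: b = vr/k = 88·116/4 = 10208/4 = 2552.
Check integrality: r = 116 ∈ Z ✓, b = 2552 ∈ Z ✓.
(These identities are necessary conditions: they determine r and b for any design with these parameters, but do not by themselves prove that one exists.)

r = 116, b = 2552.


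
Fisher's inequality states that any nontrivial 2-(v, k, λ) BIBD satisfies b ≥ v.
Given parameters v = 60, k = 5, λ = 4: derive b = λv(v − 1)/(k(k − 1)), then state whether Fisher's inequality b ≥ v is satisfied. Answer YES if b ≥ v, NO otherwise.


r = λ(v − 1)/(k − 1) = 4·59/4 = 59.
b = vr/k = 60·59/5 = 708.
Fisher's inequality: b ≥ v ⇔ 708 ≥ 60? YES.

YES


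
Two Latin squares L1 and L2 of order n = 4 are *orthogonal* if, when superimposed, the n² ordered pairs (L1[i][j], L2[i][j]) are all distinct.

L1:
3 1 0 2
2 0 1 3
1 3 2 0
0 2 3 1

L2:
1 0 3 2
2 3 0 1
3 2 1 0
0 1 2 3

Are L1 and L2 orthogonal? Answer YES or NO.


Form the n² = 16 superimposed pairs (L1[i][j], L2[i][j]), row by row (rows and columns indexed from 0):
row 0: (3,1) (1,0) (0,3) (2,2)
row 1: (2,2) (0,3) (1,0) (3,1)
row 2: (1,3) (3,2) (2,1) (0,0)
row 3: (0,0) (2,1) (3,2) (1,3)
Orthogonality requires all 16 pairs distinct.
But the pair (2,2) repeats: cell (0,3) has L1 = 2, L2 = 2, and cell (1,0) has L1 = 2, L2 = 2.
A repeated pair means some other pair never occurs (only 8 distinct pairs out of 16), so the squares are not orthogonal.
Conclusion: NO.

NO


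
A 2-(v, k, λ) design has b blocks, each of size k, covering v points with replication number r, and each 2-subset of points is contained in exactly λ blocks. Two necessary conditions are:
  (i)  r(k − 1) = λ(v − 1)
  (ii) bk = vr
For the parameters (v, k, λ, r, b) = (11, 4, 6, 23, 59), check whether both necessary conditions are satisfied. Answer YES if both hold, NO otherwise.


Condition (i): r(k − 1) = 23·3 = 69; λ(v − 1) = 6·10 = 60. Match? NO.
Condition (ii): bk = 59·4 = 236; vr = 11·23 = 253. Match? NO.
Both conditions hold? NO.

NO


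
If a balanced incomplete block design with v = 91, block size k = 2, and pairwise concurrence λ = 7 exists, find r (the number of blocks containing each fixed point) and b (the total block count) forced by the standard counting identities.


Any 2-(v, k, λ) BIBD satisfies two necessary conditions:
  (i)  Each point sits in r blocks, and counting incidences through any fixed point gives r(k − 1) = λ(v − 1), so r = λ(v − 1)/(k − 1).
  (ii) Total incidences bk = vr, so b = vr/k.
Step 1: r = λ(v − 1)/(k − 1) = 7·(91 − 1)/(2 − 1) = 7·90/1 = 630/1 = 630.
Step 2: b = vr/k = 91·630/2 = 57330/2 = 28665.
Check integrality: r = 630 ∈ Z ✓, b = 28665 ∈ Z ✓.
(These identities are necessary conditions: they determine r and b for any design with these parameters, but do not by themselves prove that one exists.)

r = 630, b = 28665.


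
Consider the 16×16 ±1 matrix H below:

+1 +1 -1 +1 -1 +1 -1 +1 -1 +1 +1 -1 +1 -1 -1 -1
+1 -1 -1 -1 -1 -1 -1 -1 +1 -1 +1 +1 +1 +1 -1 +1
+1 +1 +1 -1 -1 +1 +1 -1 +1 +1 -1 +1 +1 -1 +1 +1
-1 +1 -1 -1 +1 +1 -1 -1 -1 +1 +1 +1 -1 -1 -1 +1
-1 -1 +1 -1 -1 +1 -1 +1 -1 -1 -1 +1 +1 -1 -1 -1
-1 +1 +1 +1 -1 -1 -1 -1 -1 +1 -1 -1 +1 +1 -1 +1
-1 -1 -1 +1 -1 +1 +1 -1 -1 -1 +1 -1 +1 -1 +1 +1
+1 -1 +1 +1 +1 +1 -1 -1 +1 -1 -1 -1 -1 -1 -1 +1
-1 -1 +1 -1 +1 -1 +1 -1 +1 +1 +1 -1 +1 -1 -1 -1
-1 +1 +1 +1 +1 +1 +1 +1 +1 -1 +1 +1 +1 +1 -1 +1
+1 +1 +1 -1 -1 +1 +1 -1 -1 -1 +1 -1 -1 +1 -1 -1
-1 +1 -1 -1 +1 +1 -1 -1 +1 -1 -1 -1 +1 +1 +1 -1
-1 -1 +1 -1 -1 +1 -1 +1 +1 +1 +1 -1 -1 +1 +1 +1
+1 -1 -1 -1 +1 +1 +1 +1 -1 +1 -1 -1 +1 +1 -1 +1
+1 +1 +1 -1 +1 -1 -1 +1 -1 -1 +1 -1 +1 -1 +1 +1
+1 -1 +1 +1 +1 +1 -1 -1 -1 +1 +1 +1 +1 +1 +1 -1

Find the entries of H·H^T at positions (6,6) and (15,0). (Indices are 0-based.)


Row 0 of H: [1, 1, -1, 1, -1, 1, -1, 1, -1, 1, 1, -1, 1, -1, -1, -1].
Row 6 of H: [-1, -1, -1, 1, -1, 1, 1, -1, -1, -1, 1, -1, 1, -1, 1, 1].
Row 15 of H: [1, -1, 1, 1, 1, 1, -1, -1, -1, 1, 1, 1, 1, 1, 1, -1].
(H·H^T)[6][6] = Σ_j H[6][j]·H[6][j] = (-1)² + (-1)² + (-1)² + (1)² + (-1)² + (1)² + (1)² + (-1)² + (-1)² + (-1)² + (1)² + (-1)² + (1)² + (-1)² + (1)² + (1)² = 1 + 1 + 1 + 1 + 1 + 1 + 1 + 1 + 1 + 1 + 1 + 1 + 1 + 1 + 1 + 1 = 16.
(H·H^T)[15][0] = Σ_j H[15][j]·H[0][j] = (1)·(1) + (-1)·(1) + (1)·(-1) + (1)·(1) + (1)·(-1) + (1)·(1) + (-1)·(-1) + (-1)·(1) + (-1)·(-1) + (1)·(1) + (1)·(1) + (1)·(-1) + (1)·(1) + (1)·(-1) + (1)·(-1) + (-1)·(-1) = 1 + -1 + -1 + 1 + -1 + 1 + 1 + -1 + 1 + 1 + 1 + -1 + 1 + -1 + -1 + 1 = 2.
Rows 15 and 0 are not orthogonal (dot product = 2 ≠ 0), so H is not a Hadamard matrix.

(6,6) entry = 16; (15,0) entry = 2.


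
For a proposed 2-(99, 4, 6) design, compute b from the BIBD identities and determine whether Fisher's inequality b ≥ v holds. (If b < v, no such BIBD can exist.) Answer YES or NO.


r = λ(v − 1)/(k − 1) = 6·98/3 = 196.
b = vr/k = 99·196/4 = 4851.
Fisher's inequality: b ≥ v ⇔ 4851 ≥ 99? YES.

YES


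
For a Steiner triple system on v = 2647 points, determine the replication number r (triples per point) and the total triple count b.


An STS(v) is a 2-(v, 3, 1) BIBD: block size k = 3, λ = 1.
Replication: r(k − 1) = λ(v − 1) ⇒ r·2 = 2647 − 1 = 2646 ⇒ r = 1323.
Block count: b = v(v − 1)/6 = 2647·2646/6 = 7003962/6 = 1167327.

r = 1323, b = 1167327.


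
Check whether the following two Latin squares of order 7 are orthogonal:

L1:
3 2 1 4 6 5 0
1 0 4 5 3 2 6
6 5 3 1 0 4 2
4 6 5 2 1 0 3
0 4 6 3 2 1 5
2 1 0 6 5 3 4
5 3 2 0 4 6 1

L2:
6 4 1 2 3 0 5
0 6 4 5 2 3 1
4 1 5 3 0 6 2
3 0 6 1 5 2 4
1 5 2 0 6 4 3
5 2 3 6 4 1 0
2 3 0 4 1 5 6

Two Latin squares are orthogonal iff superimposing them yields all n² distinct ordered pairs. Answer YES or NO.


Form the n² = 49 superimposed pairs (L1[i][j], L2[i][j]), row by row (rows and columns indexed from 0):
row 0: (3,6) (2,4) (1,1) (4,2) (6,3) (5,0) (0,5)
row 1: (1,0) (0,6) (4,4) (5,5) (3,2) (2,3) (6,1)
row 2: (6,4) (5,1) (3,5) (1,3) (0,0) (4,6) (2,2)
row 3: (4,3) (6,0) (5,6) (2,1) (1,5) (0,2) (3,4)
row 4: (0,1) (4,5) (6,2) (3,0) (2,6) (1,4) (5,3)
row 5: (2,5) (1,2) (0,3) (6,6) (5,4) (3,1) (4,0)
row 6: (5,2) (3,3) (2,0) (0,4) (4,1) (6,5) (1,6)
Orthogonality requires all 49 pairs distinct.
Check by first coordinate: for each symbol s of L1, list the L2 entries in the n cells where L1 = s; they must all differ.
  L1 = 0: L2 entries (in reading order) 5, 6, 0, 2, 1, 3, 4 — all 7 distinct ✓
  L1 = 1: L2 entries (in reading order) 1, 0, 3, 5, 4, 2, 6 — all 7 distinct ✓
  L1 = 2: L2 entries (in reading order) 4, 3, 2, 1, 6, 5, 0 — all 7 distinct ✓
  L1 = 3: L2 entries (in reading order) 6, 2, 5, 4, 0, 1, 3 — all 7 distinct ✓
  L1 = 4: L2 entries (in reading order) 2, 4, 6, 3, 5, 0, 1 — all 7 distinct ✓
  L1 = 5: L2 entries (in reading order) 0, 5, 1, 6, 3, 4, 2 — all 7 distinct ✓
  L1 = 6: L2 entries (in reading order) 3, 1, 4, 0, 2, 6, 5 — all 7 distinct ✓
Every symbol of L1 meets every symbol of L2 exactly once, so all 49 pairs are distinct (49 of 49).
Conclusion: YES.

YES


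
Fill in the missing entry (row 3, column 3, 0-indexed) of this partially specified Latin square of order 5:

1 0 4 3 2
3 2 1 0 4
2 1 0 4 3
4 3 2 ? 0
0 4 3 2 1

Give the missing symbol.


Row 3 contains symbols [0, 2, 3, 4] — missing [1].
Column 3 contains symbols [0, 2, 3, 4] — missing [1].
The missing symbol must appear in both missing sets; intersection = [1].
Therefore the hidden value is 1.

Missing value = 1.


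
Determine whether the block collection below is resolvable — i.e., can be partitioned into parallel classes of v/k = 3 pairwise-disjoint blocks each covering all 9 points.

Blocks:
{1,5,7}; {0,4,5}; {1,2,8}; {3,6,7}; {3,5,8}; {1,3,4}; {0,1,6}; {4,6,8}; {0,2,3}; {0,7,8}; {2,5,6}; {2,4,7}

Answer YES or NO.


v = 9, block size k = 3, number of blocks = 12.
For resolvability, blocks must partition into parallel classes of size v/k = 3.
Total blocks must therefore be a multiple of 3: 12 = 3·4 + 0 ⇒ divisible ✓.
Greedy packing gives 4 candidate class(es). Each should be a full parallel class (size 3, covers all 9 points).
  Class 1 (3 blocks): {1,5,7}; {4,6,8}; {0,2,3}. Points covered: [0, 1, 2, 3, 4, 5, 6, 7, 8].
  Class 2 (3 blocks): {0,4,5}; {1,2,8}; {3,6,7}. Points covered: [0, 1, 2, 3, 4, 5, 6, 7, 8].
  Class 3 (3 blocks): {3,5,8}; {0,1,6}; {2,4,7}. Points covered: [0, 1, 2, 3, 4, 5, 6, 7, 8].
  Class 4 (3 blocks): {1,3,4}; {0,7,8}; {2,5,6}. Points covered: [0, 1, 2, 3, 4, 5, 6, 7, 8].
All classes full (size 3)? YES. All classes cover every point? YES.
Resolvable? YES.

YES


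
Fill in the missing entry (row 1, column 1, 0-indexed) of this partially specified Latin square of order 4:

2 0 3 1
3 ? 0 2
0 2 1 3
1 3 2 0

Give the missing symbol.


Row 1 contains symbols [0, 2, 3] — missing [1].
Column 1 contains symbols [0, 2, 3] — missing [1].
The missing symbol must appear in both missing sets; intersection = [1].
Therefore the hidden value is 1.

Missing value = 1.


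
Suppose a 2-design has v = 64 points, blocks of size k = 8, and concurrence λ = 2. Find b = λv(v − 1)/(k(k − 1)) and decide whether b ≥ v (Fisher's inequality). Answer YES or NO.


r = λ(v − 1)/(k − 1) = 2·63/7 = 18.
b = vr/k = 64·18/8 = 144.
Fisher's inequality: b ≥ v ⇔ 144 ≥ 64? YES.

YES


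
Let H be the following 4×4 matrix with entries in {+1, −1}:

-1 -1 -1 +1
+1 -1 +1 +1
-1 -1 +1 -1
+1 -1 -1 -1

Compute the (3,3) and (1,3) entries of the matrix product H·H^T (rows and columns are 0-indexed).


Row 1 of H: [1, -1, 1, 1].
Row 3 of H: [1, -1, -1, -1].
(H·H^T)[3][3] = Σ_j H[3][j]·H[3][j] = (1)² + (-1)² + (-1)² + (-1)² = 1 + 1 + 1 + 1 = 4.
(H·H^T)[1][3] = Σ_j H[1][j]·H[3][j] = (1)·(1) + (-1)·(-1) + (1)·(-1) + (1)·(-1) = 1 + 1 + -1 + -1 = 0.
So rows 1 and 3 are orthogonal; the diagonal entry equals n = 4.

(3,3) entry = 4; (1,3) entry = 0.


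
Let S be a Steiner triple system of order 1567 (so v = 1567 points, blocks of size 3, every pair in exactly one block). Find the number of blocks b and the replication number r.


An STS(v) is a 2-(v, 3, 1) BIBD: block size k = 3, λ = 1.
Replication: r(k − 1) = λ(v − 1) ⇒ r·2 = 1567 − 1 = 1566 ⇒ r = 783.
Block count: b = v(v − 1)/6 = 1567·1566/6 = 2453922/6 = 408987.
(Check via bk = vr: 408987·3 = 1226961 = 1567·783 = 1226961 ✓.)

r = 783, b = 408987.


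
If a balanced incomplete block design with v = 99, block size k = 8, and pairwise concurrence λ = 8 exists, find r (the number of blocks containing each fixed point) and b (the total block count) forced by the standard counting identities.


Any 2-(v, k, λ) BIBD satisfies two necessary conditions:
  (i)  Each point sits in r blocks, and counting incidences through any fixed point gives r(k − 1) = λ(v − 1), so r = λ(v − 1)/(k − 1).
  (ii) Total incidences bk = vr, so b = vr/k.
Step 1: r = λ(v − 1)/(k − 1) = 8·(99 − 1)/(8 − 1) = 8·98/7 = 784/7 = 112.
Step 2: b = vr/k = 99·112/8 = 11088/8 = 1386.
Check integrality: r = 112 ∈ Z ✓, b = 1386 ∈ Z ✓.
(These identities are necessary conditions: they determine r and b for any design with these parameters, but do not by themselves prove that one exists.)

r = 112, b = 1386.


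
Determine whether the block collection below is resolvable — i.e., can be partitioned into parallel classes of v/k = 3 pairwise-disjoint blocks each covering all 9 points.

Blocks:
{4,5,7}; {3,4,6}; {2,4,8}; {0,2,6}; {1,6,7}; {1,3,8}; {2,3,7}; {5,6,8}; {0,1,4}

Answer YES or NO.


v = 9, block size k = 3, number of blocks = 9.
For resolvability, blocks must partition into parallel classes of size v/k = 3.
Total blocks must therefore be a multiple of 3: 9 = 3·3 + 0 ⇒ divisible ✓.
Consider block {3,4,6}. It intersects every other block in the collection, so no parallel class of size 3 can contain it.
Since every block must belong to some parallel class in a resolution, the collection cannot be partitioned into parallel classes.
Resolvable? NO.

NO


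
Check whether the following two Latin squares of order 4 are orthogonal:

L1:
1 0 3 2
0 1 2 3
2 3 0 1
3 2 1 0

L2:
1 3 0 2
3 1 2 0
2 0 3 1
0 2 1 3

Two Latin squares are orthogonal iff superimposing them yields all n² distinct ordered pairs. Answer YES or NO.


Form the n² = 16 superimposed pairs (L1[i][j], L2[i][j]), row by row (rows and columns indexed from 0):
row 0: (1,1) (0,3) (3,0) (2,2)
row 1: (0,3) (1,1) (2,2) (3,0)
row 2: (2,2) (3,0) (0,3) (1,1)
row 3: (3,0) (2,2) (1,1) (0,3)
Orthogonality requires all 16 pairs distinct.
But the pair (0,3) repeats: cell (0,1) has L1 = 0, L2 = 3, and cell (1,0) has L1 = 0, L2 = 3.
A repeated pair means some other pair never occurs (only 4 distinct pairs out of 16), so the squares are not orthogonal.
Conclusion: NO.

NO


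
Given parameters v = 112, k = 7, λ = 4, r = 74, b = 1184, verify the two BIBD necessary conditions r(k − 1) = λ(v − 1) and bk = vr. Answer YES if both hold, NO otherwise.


Condition (i): r(k − 1) = 74·6 = 444; λ(v − 1) = 4·111 = 444. Match? YES.
Condition (ii): bk = 1184·7 = 8288; vr = 112·74 = 8288. Match? YES.
Both conditions hold? YES.

YES


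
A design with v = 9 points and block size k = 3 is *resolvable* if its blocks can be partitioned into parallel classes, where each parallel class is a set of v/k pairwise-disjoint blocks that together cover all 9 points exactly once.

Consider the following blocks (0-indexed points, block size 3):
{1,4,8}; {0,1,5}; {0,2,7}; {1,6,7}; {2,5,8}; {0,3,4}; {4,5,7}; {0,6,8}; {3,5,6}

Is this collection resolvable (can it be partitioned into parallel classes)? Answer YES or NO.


v = 9, block size k = 3, number of blocks = 9.
For resolvability, blocks must partition into parallel classes of size v/k = 3.
Total blocks must therefore be a multiple of 3: 9 = 3·3 + 0 ⇒ divisible ✓.
Consider block {0,1,5}. It intersects every other block in the collection, so no parallel class of size 3 can contain it.
Since every block must belong to some parallel class in a resolution, the collection cannot be partitioned into parallel classes.
Resolvable? NO.

NO


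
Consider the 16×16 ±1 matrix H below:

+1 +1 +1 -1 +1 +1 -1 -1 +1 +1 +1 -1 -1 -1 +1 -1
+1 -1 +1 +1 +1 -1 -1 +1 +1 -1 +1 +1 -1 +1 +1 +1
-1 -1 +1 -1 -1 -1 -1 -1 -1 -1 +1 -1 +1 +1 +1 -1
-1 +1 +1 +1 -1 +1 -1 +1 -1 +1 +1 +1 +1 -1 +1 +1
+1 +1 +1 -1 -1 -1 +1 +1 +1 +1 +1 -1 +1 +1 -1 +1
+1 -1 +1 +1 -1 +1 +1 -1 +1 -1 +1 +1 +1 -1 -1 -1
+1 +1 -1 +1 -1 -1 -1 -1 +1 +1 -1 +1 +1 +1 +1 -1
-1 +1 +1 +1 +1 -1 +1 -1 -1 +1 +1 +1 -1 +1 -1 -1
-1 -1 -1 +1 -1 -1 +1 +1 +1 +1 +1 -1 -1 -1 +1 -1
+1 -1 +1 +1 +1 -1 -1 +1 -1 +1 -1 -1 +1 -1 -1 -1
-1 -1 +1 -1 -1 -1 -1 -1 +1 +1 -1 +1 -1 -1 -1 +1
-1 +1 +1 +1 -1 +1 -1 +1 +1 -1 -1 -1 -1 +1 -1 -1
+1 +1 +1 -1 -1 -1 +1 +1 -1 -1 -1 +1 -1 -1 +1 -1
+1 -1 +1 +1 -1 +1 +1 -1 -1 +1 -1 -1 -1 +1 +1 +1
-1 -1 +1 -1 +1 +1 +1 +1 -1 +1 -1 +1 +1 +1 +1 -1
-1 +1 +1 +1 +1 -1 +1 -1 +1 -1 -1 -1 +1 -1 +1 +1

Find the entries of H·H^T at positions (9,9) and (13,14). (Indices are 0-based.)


Row 9 of H: [1, -1, 1, 1, 1, -1, -1, 1, -1, 1, -1, -1, 1, -1, -1, -1].
Row 13 of H: [1, -1, 1, 1, -1, 1, 1, -1, -1, 1, -1, -1, -1, 1, 1, 1].
Row 14 of H: [-1, -1, 1, -1, 1, 1, 1, 1, -1, 1, -1, 1, 1, 1, 1, -1].
(H·H^T)[9][9] = Σ_j H[9][j]·H[9][j] = (1)² + (-1)² + (1)² + (1)² + (1)² + (-1)² + (-1)² + (1)² + (-1)² + (1)² + (-1)² + (-1)² + (1)² + (-1)² + (-1)² + (-1)² = 1 + 1 + 1 + 1 + 1 + 1 + 1 + 1 + 1 + 1 + 1 + 1 + 1 + 1 + 1 + 1 = 16.
(H·H^T)[13][14] = Σ_j H[13][j]·H[14][j] = (1)·(-1) + (-1)·(-1) + (1)·(1) + (1)·(-1) + (-1)·(1) + (1)·(1) + (1)·(1) + (-1)·(1) + (-1)·(-1) + (1)·(1) + (-1)·(-1) + (-1)·(1) + (-1)·(1) + (1)·(1) + (1)·(1) + (1)·(-1) = -1 + 1 + 1 + -1 + -1 + 1 + 1 + -1 + 1 + 1 + 1 + -1 + -1 + 1 + 1 + -1 = 2.
Rows 13 and 14 are not orthogonal (dot product = 2 ≠ 0), so H is not a Hadamard matrix.

(9,9) entry = 16; (13,14) entry = 2.


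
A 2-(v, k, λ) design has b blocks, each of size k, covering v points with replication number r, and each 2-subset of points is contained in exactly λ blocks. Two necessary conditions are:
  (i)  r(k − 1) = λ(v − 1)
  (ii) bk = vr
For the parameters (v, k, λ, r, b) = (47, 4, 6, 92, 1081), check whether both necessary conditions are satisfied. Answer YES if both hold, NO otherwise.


Condition (i): r(k − 1) = 92·3 = 276; λ(v − 1) = 6·46 = 276. Match? YES.
Condition (ii): bk = 1081·4 = 4324; vr = 47·92 = 4324. Match? YES.
Both conditions hold? YES.

YES


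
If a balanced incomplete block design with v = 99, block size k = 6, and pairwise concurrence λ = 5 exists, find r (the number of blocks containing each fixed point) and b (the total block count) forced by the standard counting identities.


Any 2-(v, k, λ) BIBD satisfies two necessary conditions:
  (i)  Each point sits in r blocks, and counting incidences through any fixed point gives r(k − 1) = λ(v − 1), so r = λ(v − 1)/(k − 1).
  (ii) Total incidences bk = vr, so b = vr/k.
Step 1: r = λ(v − 1)/(k − 1) = 5·(99 − 1)/(6 − 1) = 5·98/5 = 490/5 = 98.
Step 2: b = vr/k = 99·98/6 = 9702/6 = 1617.
Check integrality: r = 98 ∈ Z ✓, b = 1617 ∈ Z ✓.
(These identities are necessary conditions: they determine r and b for any design with these parameters, but do not by themselves prove that one exists.)

r = 98, b = 1617.


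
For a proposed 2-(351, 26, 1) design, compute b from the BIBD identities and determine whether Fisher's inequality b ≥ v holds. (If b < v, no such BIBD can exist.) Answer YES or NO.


r = λ(v − 1)/(k − 1) = 1·350/25 = 14.
b = vr/k = 351·14/26 = 189.
Fisher's inequality: b ≥ v ⇔ 189 ≥ 351? NO.

NO


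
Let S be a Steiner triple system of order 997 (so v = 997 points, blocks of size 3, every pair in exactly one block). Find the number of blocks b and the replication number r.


An STS(v) is a 2-(v, 3, 1) BIBD: block size k = 3, λ = 1.
Replication: r(k − 1) = λ(v − 1) ⇒ r·2 = 997 − 1 = 996 ⇒ r = 498.
Block count: bk = vr ⇒ b·3 = 997·498 = 496506 ⇒ b = 165502.
(Check via b = v(v − 1)/6 = 997·996/6 = 993012/6 = 165502.)

r = 498, b = 165502.


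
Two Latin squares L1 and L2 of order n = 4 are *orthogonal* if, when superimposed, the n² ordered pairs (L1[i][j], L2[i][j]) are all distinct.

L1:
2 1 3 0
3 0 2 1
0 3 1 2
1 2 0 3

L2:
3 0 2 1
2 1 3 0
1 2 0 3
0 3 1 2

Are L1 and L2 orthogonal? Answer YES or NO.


Form the n² = 16 superimposed pairs (L1[i][j], L2[i][j]), row by row (rows and columns indexed from 0):
row 0: (2,3) (1,0) (3,2) (0,1)
row 1: (3,2) (0,1) (2,3) (1,0)
row 2: (0,1) (3,2) (1,0) (2,3)
row 3: (1,0) (2,3) (0,1) (3,2)
Orthogonality requires all 16 pairs distinct.
But the pair (3,2) repeats: cell (0,2) has L1 = 3, L2 = 2, and cell (1,0) has L1 = 3, L2 = 2.
A repeated pair means some other pair never occurs (only 4 distinct pairs out of 16), so the squares are not orthogonal.
Conclusion: NO.

NO


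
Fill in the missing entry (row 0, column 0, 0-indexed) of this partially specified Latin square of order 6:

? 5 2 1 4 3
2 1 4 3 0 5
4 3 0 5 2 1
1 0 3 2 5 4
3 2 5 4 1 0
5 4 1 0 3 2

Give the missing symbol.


Row 0 contains symbols [1, 2, 3, 4, 5] — missing [0].
Column 0 contains symbols [1, 2, 3, 4, 5] — missing [0].
The missing symbol must appear in both missing sets; intersection = [0].
Therefore the hidden value is 0.

Missing value = 0.


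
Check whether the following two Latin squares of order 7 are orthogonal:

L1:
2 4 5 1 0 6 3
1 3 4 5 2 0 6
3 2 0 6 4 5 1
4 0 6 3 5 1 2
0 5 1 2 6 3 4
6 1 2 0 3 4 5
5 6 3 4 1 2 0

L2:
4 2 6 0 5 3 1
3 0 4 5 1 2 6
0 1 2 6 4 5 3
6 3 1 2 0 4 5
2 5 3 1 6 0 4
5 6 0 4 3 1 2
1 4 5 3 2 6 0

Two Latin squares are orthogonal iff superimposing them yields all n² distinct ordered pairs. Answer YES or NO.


Form the n² = 49 superimposed pairs (L1[i][j], L2[i][j]), row by row (rows and columns indexed from 0):
row 0: (2,4) (4,2) (5,6) (1,0) (0,5) (6,3) (3,1)
row 1: (1,3) (3,0) (4,4) (5,5) (2,1) (0,2) (6,6)
row 2: (3,0) (2,1) (0,2) (6,6) (4,4) (5,5) (1,3)
row 3: (4,6) (0,3) (6,1) (3,2) (5,0) (1,4) (2,5)
row 4: (0,2) (5,5) (1,3) (2,1) (6,6) (3,0) (4,4)
row 5: (6,5) (1,6) (2,0) (0,4) (3,3) (4,1) (5,2)
row 6: (5,1) (6,4) (3,5) (4,3) (1,2) (2,6) (0,0)
Orthogonality requires all 49 pairs distinct.
But the pair (3,0) repeats: cell (1,1) has L1 = 3, L2 = 0, and cell (2,0) has L1 = 3, L2 = 0.
A repeated pair means some other pair never occurs (only 35 distinct pairs out of 49), so the squares are not orthogonal.
Conclusion: NO.

NO


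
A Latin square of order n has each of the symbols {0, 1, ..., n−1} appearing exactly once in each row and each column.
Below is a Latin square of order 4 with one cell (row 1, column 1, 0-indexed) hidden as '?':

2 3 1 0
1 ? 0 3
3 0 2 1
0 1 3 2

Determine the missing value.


Row 1 contains symbols [0, 1, 3] — missing [2].
Column 1 contains symbols [0, 1, 3] — missing [2].
The missing symbol must appear in both missing sets; intersection = [2].
Therefore the hidden value is 2.

Missing value = 2.


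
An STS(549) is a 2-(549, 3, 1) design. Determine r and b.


An STS(v) is a 2-(v, 3, 1) BIBD: block size k = 3, λ = 1.
Replication: r(k − 1) = λ(v − 1) ⇒ r·2 = 549 − 1 = 548 ⇒ r = 274.
Block count: bk = vr ⇒ b·3 = 549·274 = 150426 ⇒ b = 50142.

r = 274, b = 50142.


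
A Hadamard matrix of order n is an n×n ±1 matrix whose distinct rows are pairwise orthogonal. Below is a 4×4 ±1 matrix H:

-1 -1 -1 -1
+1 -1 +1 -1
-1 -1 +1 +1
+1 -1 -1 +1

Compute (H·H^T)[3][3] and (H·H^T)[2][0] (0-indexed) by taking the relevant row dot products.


Row 0 of H: [-1, -1, -1, -1].
Row 2 of H: [-1, -1, 1, 1].
Row 3 of H: [1, -1, -1, 1].
(H·H^T)[3][3] = Σ_j H[3][j]·H[3][j] = (1)² + (-1)² + (-1)² + (1)² = 1 + 1 + 1 + 1 = 4.
(H·H^T)[2][0] = Σ_j H[2][j]·H[0][j] = (-1)·(-1) + (-1)·(-1) + (1)·(-1) + (1)·(-1) = 1 + 1 + -1 + -1 = 0.
So rows 2 and 0 are orthogonal; the diagonal entry equals n = 4.

(3,3) entry = 4; (2,0) entry = 0.


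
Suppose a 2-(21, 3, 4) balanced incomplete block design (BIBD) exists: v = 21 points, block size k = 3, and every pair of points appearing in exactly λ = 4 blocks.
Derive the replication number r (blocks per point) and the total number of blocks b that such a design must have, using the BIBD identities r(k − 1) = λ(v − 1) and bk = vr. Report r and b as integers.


Any 2-(v, k, λ) BIBD satisfies two necessary conditions:
  (i)  Each point sits in r blocks, and counting incidences through any fixed point gives r(k − 1) = λ(v − 1), so r = λ(v − 1)/(k − 1).
  (ii) Total incidences bk = vr, so b = vr/k.
Step 1: r = λ(v − 1)/(k − 1) = 4·(21 − 1)/(3 − 1) = 4·20/2 = 80/2 = 40.
Step 2: b = vr/k = 21·40/3 = 840/3 = 280.
Check integrality: r = 40 ∈ Z ✓, b = 280 ∈ Z ✓.
(These identities are necessary conditions: they determine r and b for any design with these parameters, but do not by themselves prove that one exists.)

r = 40, b = 280.


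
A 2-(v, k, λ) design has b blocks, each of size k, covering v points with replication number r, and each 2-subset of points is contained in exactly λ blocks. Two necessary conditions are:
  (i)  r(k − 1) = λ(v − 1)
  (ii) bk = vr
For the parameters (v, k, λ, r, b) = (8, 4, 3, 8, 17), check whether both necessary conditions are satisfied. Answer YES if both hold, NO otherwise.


Condition (i): r(k − 1) = 8·3 = 24; λ(v − 1) = 3·7 = 21. Match? NO.
Condition (ii): bk = 17·4 = 68; vr = 8·8 = 64. Match? NO.
Both conditions hold? NO.

NO


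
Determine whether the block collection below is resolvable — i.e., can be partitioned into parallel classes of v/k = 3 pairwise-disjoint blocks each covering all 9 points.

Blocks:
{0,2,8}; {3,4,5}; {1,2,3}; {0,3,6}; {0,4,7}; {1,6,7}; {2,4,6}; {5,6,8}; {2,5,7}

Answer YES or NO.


v = 9, block size k = 3, number of blocks = 9.
For resolvability, blocks must partition into parallel classes of size v/k = 3.
Total blocks must therefore be a multiple of 3: 9 = 3·3 + 0 ⇒ divisible ✓.
Consider block {0,3,6}. The only other block(s) in the collection disjoint from it are {2,5,7} — just 1 block(s). Any parallel class containing {0,3,6} would need 2 other blocks each disjoint from it, so no parallel class of size 3 can contain {0,3,6}.
Since every block must belong to some parallel class in a resolution, the collection cannot be partitioned into parallel classes.
Resolvable? NO.

NO


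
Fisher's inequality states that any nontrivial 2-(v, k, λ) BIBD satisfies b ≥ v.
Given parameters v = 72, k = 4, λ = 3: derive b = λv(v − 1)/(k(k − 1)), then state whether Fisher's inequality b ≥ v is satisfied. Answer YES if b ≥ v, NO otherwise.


r = λ(v − 1)/(k − 1) = 3·71/3 = 71.
b = vr/k = 72·71/4 = 1278.
Fisher's inequality: b ≥ v ⇔ 1278 ≥ 72? YES.

YES


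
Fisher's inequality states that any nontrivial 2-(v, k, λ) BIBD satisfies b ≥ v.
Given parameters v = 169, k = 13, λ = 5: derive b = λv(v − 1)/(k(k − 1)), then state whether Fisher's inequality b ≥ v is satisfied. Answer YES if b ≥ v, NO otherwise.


r = λ(v − 1)/(k − 1) = 5·168/12 = 70.
b = vr/k = 169·70/13 = 910.
Fisher's inequality: b ≥ v ⇔ 910 ≥ 169? YES.

YES


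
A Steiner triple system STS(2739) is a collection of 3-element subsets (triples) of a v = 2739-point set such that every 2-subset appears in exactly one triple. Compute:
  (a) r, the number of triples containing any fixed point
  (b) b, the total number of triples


An STS(v) is a 2-(v, 3, 1) BIBD: block size k = 3, λ = 1.
Replication: r(k − 1) = λ(v − 1) ⇒ r·2 = 2739 − 1 = 2738 ⇒ r = 1369.
Block count: b = v(v − 1)/6 = 2739·2738/6 = 7499382/6 = 1249897.
(Check via bk = vr: 1249897·3 = 3749691 = 2739·1369 = 3749691 ✓.)

r = 1369, b = 1249897.


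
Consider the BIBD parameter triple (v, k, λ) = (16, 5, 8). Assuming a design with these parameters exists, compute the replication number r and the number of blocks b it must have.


Any 2-(v, k, λ) BIBD satisfies two necessary conditions:
  (i)  Each point sits in r blocks, and counting incidences through any fixed point gives r(k − 1) = λ(v − 1), so r = λ(v − 1)/(k − 1).
  (ii) Total incidences bk = vr, so b = vr/k.
Step 1: r = λ(v − 1)/(k − 1) = 8·(16 − 1)/(5 − 1) = 8·15/4 = 120/4 = 30.
Step 2: b = vr/k = 16·30/5 = 480/5 = 96.
Check integrality: r = 30 ∈ Z ✓, b = 96 ∈ Z ✓.
(These identities are necessary conditions: they determine r and b for any design with these parameters, but do not by themselves prove that one exists.)

r = 30, b = 96.


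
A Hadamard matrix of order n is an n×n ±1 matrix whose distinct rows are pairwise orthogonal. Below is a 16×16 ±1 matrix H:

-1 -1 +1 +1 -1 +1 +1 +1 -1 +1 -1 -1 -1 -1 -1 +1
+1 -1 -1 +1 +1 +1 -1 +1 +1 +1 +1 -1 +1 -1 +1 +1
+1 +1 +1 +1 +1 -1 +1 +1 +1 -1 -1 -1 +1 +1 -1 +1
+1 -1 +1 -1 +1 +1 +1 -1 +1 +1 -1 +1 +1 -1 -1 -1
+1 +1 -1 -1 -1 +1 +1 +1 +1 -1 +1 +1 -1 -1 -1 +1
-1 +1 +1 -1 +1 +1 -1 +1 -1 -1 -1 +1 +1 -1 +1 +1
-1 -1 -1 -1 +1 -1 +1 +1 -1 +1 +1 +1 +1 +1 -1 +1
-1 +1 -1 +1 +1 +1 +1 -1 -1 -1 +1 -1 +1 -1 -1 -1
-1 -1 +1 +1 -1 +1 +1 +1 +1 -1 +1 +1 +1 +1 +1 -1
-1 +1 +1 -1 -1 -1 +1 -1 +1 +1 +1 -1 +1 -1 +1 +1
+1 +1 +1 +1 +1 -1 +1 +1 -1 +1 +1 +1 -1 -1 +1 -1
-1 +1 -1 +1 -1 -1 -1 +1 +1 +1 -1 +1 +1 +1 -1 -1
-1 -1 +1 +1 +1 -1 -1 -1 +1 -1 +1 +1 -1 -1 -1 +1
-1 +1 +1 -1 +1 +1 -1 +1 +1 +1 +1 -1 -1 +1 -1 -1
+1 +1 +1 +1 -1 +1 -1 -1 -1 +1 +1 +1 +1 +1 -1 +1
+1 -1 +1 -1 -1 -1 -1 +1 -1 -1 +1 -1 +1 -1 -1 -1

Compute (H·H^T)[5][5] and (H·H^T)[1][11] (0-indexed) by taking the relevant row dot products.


Row 1 of H: [1, -1, -1, 1, 1, 1, -1, 1, 1, 1, 1, -1, 1, -1, 1, 1].
Row 5 of H: [-1, 1, 1, -1, 1, 1, -1, 1, -1, -1, -1, 1, 1, -1, 1, 1].
Row 11 of H: [-1, 1, -1, 1, -1, -1, -1, 1, 1, 1, -1, 1, 1, 1, -1, -1].
(H·H^T)[5][5] = Σ_j H[5][j]·H[5][j] = (-1)² + (1)² + (1)² + (-1)² + (1)² + (1)² + (-1)² + (1)² + (-1)² + (-1)² + (-1)² + (1)² + (1)² + (-1)² + (1)² + (1)² = 1 + 1 + 1 + 1 + 1 + 1 + 1 + 1 + 1 + 1 + 1 + 1 + 1 + 1 + 1 + 1 = 16.
(H·H^T)[1][11] = Σ_j H[1][j]·H[11][j] = (1)·(-1) + (-1)·(1) + (-1)·(-1) + (1)·(1) + (1)·(-1) + (1)·(-1) + (-1)·(-1) + (1)·(1) + (1)·(1) + (1)·(1) + (1)·(-1) + (-1)·(1) + (1)·(1) + (-1)·(1) + (1)·(-1) + (1)·(-1) = -1 + -1 + 1 + 1 + -1 + -1 + 1 + 1 + 1 + 1 + -1 + -1 + 1 + -1 + -1 + -1 = -2.
Rows 1 and 11 are not orthogonal (dot product = -2 ≠ 0), so H is not a Hadamard matrix.

(5,5) entry = 16; (1,11) entry = -2.


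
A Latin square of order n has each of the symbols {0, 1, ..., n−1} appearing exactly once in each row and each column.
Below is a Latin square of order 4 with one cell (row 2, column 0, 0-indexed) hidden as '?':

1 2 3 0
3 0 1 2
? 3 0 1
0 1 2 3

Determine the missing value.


Row 2 contains symbols [0, 1, 3] — missing [2].
Column 0 contains symbols [0, 1, 3] — missing [2].
The missing symbol must appear in both missing sets; intersection = [2].
Therefore the hidden value is 2.

Missing value = 2.
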